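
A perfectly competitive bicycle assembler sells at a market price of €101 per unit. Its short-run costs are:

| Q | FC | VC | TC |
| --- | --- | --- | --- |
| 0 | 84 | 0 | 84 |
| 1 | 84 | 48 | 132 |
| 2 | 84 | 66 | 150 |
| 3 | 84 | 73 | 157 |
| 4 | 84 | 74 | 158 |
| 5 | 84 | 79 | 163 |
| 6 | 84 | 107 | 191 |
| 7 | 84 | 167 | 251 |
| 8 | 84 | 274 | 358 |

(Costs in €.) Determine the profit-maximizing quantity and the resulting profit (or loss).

Q = 7; profit = €456

Tabulate TR − TC: Q=0: -84; Q=1: -31; Q=2: 52; Q=3: 146; Q=4: 246; Q=5: 342; Q=6: 415; Q=7: 456; Q=8: 450.
Profit is maximized at Q = 7. AVC there is 167/7 = €23.86 ≤ P, so producing beats shutting down (which would give -€84).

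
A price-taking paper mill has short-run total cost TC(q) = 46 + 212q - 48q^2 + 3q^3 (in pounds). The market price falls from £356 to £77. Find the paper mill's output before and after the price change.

Output falls from 12 to 9

AVC = 212 - 48q + 3q^2, minimized at q = 8 where min AVC = £20. MC = 212 - 96q + 9q^2.
At P = £356 ≥ min AVC, set P = MC on the rising branch: q = 12.
At P = £77 ≥ min AVC, set P = MC: q = 9. The firm stays open but cuts output.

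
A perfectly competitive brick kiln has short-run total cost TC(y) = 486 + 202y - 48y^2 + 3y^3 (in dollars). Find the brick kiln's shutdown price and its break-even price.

Shutdown price = $10; break-even price = $67

AVC = 202 - 48y + 3y^2; minimized at y = 8, giving min AVC = $10. That is the shutdown price.
ATC = 486/y + 202 - 48y + 3y^2. Setting dATC/dy = −486/y^2 − 48 + 6y = 0 gives y = 9 (since 6·9^3 − 48·9^2 = 486).
min ATC = 486/9 + 202 − 48·9 + 3·9^2 = $67. That is the break-even price.
Between these two prices the firm operates at a loss; above $67 it earns a profit.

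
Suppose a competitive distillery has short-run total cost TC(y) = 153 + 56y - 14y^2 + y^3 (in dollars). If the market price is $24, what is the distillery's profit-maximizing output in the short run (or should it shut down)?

From TC, MC = TC'(y) = 56 - 28y + 3y^2 and AVC = VC/y = 56 - 14y + y^2.
AVC hits its minimum where MC = AVC, at y = 7, giving min AVC = 56 - 14·7 + 7^2 = $7.
Because $24 ≥ $7, revenue can cover variable cost; the firm operates.
Set P = MC: 24 = 56 - 28y + 3y^2 → 32 - 28y + 3y^2 = 0. The roots are y = 4/3 and y = 8; the profit-maximizing output is on the rising part of MC, so y* = 8.
Check: AVC at y = 8 is $8 ≤ P, so revenue covers variable cost.
Profit = P·y − TC = 24·8 − 217 = -$25, a loss, but smaller than the $153 fixed cost the firm would lose by shutting down.

Produce at y = 8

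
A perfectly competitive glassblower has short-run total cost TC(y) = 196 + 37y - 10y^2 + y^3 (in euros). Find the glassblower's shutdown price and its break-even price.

Shutdown price = min AVC. AVC = 37 - 10y + y^2, with vertex at y = 5 and minimum €12.
ATC = 196/y + 37 - 10y + y^2. Setting dATC/dy = −196/y^2 − 10 + 2y = 0 gives y = 7 (since 2·7^3 − 10·7^2 = 196).
min ATC = 196/7 + 37 − 10·7 + 7^2 = €44. That is the break-even price.
For €12 ≤ P < €44 the firm produces at a loss; below €12 it shuts down.

Shutdown price = €12; break-even price = €44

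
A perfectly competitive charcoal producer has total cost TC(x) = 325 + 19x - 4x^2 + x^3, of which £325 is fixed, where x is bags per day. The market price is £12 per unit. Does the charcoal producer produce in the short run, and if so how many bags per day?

Strip out fixed cost: VC = 19x - 4x^2 + x^3. Then AVC = 19 - 4x + x^2 and MC = 19 - 8x + 3x^2.
The AVC parabola has its vertex at x = 4/2 = 2, where AVC = 19 - 4·2 + 2^2 = £15.
Since P = £12 < min AVC = £15, price fails to cover variable cost at any output.
Best response: produce nothing and absorb the £325 fixed cost.

Shut down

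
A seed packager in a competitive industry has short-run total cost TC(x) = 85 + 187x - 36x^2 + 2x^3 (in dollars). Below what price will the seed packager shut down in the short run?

$25 per unit

Short-run supply begins at min AVC. From VC = 187x - 36x^2 + 2x^3, AVC = 187 - 36x + 2x^2.
At the minimum of AVC, MC = AVC. MC = 187 - 72x + 6x^2; setting MC = AVC gives 4x^2 - 36x = 0, so x = 9. min AVC = 25.
The firm shuts down for any P below $25.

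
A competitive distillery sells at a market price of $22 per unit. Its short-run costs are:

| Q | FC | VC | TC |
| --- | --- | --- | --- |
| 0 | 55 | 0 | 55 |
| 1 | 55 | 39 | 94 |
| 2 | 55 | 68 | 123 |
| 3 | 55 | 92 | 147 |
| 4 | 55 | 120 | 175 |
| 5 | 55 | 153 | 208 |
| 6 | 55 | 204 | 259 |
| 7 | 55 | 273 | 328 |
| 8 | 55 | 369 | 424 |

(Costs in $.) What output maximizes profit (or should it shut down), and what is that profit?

Q = 0 (shut down); profit = -$55

Compute π = P·Q − TC at each output: Q=0: -55; Q=1: -72; Q=2: -79; Q=3: -81; Q=4: -87; Q=5: -98; Q=6: -127; Q=7: -174; Q=8: -248.
Profit is highest at Q = 0. Equivalently, the lowest AVC in the table is 120/4 ≈ $30 at Q = 4, and P = $22 falls below it — price never covers variable cost, so the firm shuts down and loses only its fixed cost.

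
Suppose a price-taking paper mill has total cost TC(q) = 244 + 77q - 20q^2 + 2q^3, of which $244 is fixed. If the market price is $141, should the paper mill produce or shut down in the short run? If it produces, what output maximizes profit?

From TC, MC = TC'(q) = 77 - 40q + 6q^2 and AVC = VC/q = 77 - 20q + 2q^2.
AVC hits its minimum where MC = AVC, at q = 5, giving min AVC = 77 - 20·5 + 2·5^2 = $27.
P = $141 exceeds min AVC = $27, so the firm stays open.
Solving P = MC: -64 - 40q + 6q^2 = 0 ⇒ q = -4/3 or 8. On the upward-sloping branch, q* = 8.
Check: AVC at q = 8 is $45 ≤ P, so revenue covers variable cost.
Profit = P·q − TC = 141·8 − 604 = $524.

Produce at q = 8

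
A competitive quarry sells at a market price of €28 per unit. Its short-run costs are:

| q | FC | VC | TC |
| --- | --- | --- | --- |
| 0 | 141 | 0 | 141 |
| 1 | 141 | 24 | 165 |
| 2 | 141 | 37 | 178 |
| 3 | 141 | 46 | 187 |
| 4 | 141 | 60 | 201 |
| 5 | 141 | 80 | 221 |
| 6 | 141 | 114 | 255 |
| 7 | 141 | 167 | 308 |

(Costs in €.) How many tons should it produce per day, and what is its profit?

Compute π = P·q − TC at each output: q=0: -141; q=1: -137; q=2: -122; q=3: -103; q=4: -89; q=5: -81; q=6: -87; q=7: -112.
Profit is maximized at q = 5. AVC there is 80/5 = €16 ≤ P, so producing beats shutting down (which would give -€141).

q = 5; profit = -€81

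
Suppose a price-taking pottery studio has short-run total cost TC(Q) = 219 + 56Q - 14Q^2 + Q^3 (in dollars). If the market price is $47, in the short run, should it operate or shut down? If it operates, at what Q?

Produce at Q = 9

Variable cost is VC = 56Q - 14Q^2 + Q^3, so AVC = VC/Q = 56 - 14Q + Q^2 and MC = dTC/dQ = 56 - 28Q + 3Q^2.
AVC hits its minimum where MC = AVC, at Q = 7, giving min AVC = 56 - 14·7 + 7^2 = $7.
Since P = $47 ≥ min AVC = $7, price covers variable cost and the firm should produce.
P = MC gives 9 - 28Q + 3Q^2 = 0, with roots 1/3 and 9. Take the larger (rising MC): Q* = 9.
Check: AVC at Q = 9 is $11 ≤ P, so revenue covers variable cost.
Profit = P·Q − TC = 47·9 − 318 = $105.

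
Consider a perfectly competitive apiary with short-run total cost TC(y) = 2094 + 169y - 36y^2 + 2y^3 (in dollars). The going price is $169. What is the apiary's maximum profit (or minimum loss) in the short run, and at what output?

Profit = -$366 at y = 12

AVC = 169 - 36y + 2y^2; min AVC = $7 at y = 9. Since P = $169 ≥ min AVC, the firm produces.
MC = 169 - 72y + 6y^2. Setting P = MC and taking the root on the rising branch gives y* = 12.
TR = 169·12 = 2028. TC = 2094 + 300 = 2394. Profit = 2028 − 2394 = -$366.
Shutting down would mean losing the fixed cost of $2094, so operating at a loss of $366 is better by $1728.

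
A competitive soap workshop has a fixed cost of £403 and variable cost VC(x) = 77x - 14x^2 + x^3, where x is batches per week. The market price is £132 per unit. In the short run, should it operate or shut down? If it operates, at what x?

From TC, MC = TC'(x) = 77 - 28x + 3x^2 and AVC = VC/x = 77 - 14x + x^2.
AVC is minimized where dAVC/dx = -14 + 2x = 0, at x = 7; min AVC = 77 - 14·7 + 7^2 = £28.
Since P = £132 ≥ min AVC = £28, price covers variable cost and the firm should produce.
Set P = MC: 132 = 77 - 28x + 3x^2 → -55 - 28x + 3x^2 = 0. The roots are x = -5/3 and x = 11; the profit-maximizing output is on the rising part of MC, so x* = 11.
Check: AVC at x = 11 is £44 ≤ P, so revenue covers variable cost.
Profit = P·x − TC = 132·11 − 887 = £565.

Produce at x = 11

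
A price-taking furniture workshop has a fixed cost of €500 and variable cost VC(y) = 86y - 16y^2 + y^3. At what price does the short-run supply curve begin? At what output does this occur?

€22 per unit, at y = 8

Short-run supply begins at min AVC. From VC = 86y - 16y^2 + y^3, AVC = 86 - 16y + y^2.
dAVC/dy = -16 + 2y = 0 gives y = 8. min AVC = 86 - 16·8 + 8^2 = 22.
For P < €22 the firm produces nothing.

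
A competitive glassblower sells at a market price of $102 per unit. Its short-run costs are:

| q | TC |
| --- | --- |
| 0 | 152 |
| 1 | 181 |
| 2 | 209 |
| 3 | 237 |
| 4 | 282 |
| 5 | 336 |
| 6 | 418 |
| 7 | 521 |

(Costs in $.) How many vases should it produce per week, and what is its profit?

Compute π = P·q − TC at each output: q=0: -152; q=1: -79; q=2: -5; q=3: 69; q=4: 126; q=5: 174; q=6: 194; q=7: 193.
Profit is maximized at q = 6. AVC there is 266/6 = $44.33 ≤ P, so producing beats shutting down (which would give -$152).

q = 6; profit = $194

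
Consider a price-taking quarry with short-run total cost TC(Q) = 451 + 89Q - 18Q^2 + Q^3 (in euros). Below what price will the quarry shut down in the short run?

The firm shuts down when price falls below the minimum of average variable cost. AVC = VC/Q = 89 - 18Q + Q^2.
At the minimum of AVC, MC = AVC. MC = 89 - 36Q + 3Q^2; setting MC = AVC gives 2Q^2 - 18Q = 0, so Q = 9. min AVC = 8.
The firm shuts down for any P below €8.

€8 per unit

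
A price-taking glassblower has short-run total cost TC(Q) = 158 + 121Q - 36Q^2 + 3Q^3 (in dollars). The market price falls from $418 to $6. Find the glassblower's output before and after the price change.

Output falls from 11 to 0 (the firm shuts down)

AVC = 121 - 36Q + 3Q^2, minimized at Q = 6 where min AVC = $13. MC = 121 - 72Q + 9Q^2.
At P = $418 ≥ min AVC, set P = MC on the rising branch: Q = 11.
At P = $6 < min AVC = $13, price no longer covers variable cost at any output, so the firm shuts down: Q = 0.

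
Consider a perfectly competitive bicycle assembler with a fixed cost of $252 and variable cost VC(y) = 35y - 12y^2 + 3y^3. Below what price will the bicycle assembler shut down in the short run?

The firm shuts down when price falls below the minimum of average variable cost. AVC = VC/y = 35 - 12y + 3y^2.
dAVC/dy = -12 + 6y = 0 gives y = 2. min AVC = 35 - 12·2 + 3·2^2 = 23.
The firm shuts down for any P below $23.

$23 per unit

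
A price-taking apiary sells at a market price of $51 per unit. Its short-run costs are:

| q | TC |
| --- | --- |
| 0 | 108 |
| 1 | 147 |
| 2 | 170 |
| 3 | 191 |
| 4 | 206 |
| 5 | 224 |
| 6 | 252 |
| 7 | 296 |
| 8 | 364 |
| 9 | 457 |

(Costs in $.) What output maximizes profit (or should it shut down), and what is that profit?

q = 7; profit = $61

Profit at each row (π = 51q − TC): q=0: -108; q=1: -96; q=2: -68; q=3: -38; q=4: -2; q=5: 31; q=6: 54; q=7: 61; q=8: 44; q=9: 2.
Profit is maximized at q = 7. AVC there is 188/7 = $26.86 ≤ P, so producing beats shutting down (which would give -$108).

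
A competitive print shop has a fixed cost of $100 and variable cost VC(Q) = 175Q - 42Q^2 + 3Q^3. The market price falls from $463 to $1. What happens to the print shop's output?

MC = 175 - 84Q + 9Q^2; the shutdown threshold is min AVC = $28 (at Q = 7).
With P = $463 above the shutdown price, P = MC gives Q = 12.
At P = $1 < min AVC = $28, price no longer covers variable cost at any output, so the firm shuts down: Q = 0.

Output falls from 12 to 0 (the firm shuts down)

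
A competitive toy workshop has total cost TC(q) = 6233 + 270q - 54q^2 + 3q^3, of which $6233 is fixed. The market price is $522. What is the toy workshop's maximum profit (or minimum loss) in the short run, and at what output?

Profit = -$353 at q = 14

AVC = 270 - 54q + 3q^2; min AVC = $27 at q = 9. Since P = $522 ≥ min AVC, the firm produces.
With MC = 270 - 108q + 9q^2, P = MC on the upward-sloping part at q* = 14.
TR = 522·14 = 7308. TC = 6233 + 1428 = 7661. Profit = 7308 − 7661 = -$353.
That loss of $353 beats the $6233 the firm would lose by shutting down; producing recovers $5880 of fixed cost.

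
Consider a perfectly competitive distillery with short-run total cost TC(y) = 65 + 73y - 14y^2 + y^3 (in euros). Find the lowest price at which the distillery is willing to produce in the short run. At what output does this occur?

Short-run supply begins at min AVC. From VC = 73y - 14y^2 + y^3, AVC = 73 - 14y + y^2.
dAVC/dy = -14 + 2y = 0 gives y = 7. min AVC = 73 - 14·7 + 7^2 = 24.
The firm shuts down for any P below €24.

€24 per unit, at y = 7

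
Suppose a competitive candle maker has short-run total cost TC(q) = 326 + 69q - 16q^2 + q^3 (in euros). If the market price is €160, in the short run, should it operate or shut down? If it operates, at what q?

From TC, MC = TC'(q) = 69 - 32q + 3q^2 and AVC = VC/q = 69 - 16q + q^2.
AVC hits its minimum where MC = AVC, at q = 8, giving min AVC = 69 - 16·8 + 8^2 = €5.
Since P = €160 ≥ min AVC = €5, price covers variable cost and the firm should produce.
Set P = MC: 160 = 69 - 32q + 3q^2 → -91 - 32q + 3q^2 = 0. The roots are q = -7/3 and q = 13; the profit-maximizing output is on the rising part of MC, so q* = 13.
Check: AVC at q = 13 is €30 ≤ P, so revenue covers variable cost.
Profit = P·q − TC = 160·13 − 716 = €1364.

Produce at q = 13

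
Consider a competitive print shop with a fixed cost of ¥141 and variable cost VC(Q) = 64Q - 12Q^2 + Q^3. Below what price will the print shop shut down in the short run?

¥28 per unit

Short-run supply begins at min AVC. From VC = 64Q - 12Q^2 + Q^3, AVC = 64 - 12Q + Q^2.
At the minimum of AVC, MC = AVC. MC = 64 - 24Q + 3Q^2; setting MC = AVC gives 2Q^2 - 12Q = 0, so Q = 6. min AVC = 28.
So the shutdown price is ¥28.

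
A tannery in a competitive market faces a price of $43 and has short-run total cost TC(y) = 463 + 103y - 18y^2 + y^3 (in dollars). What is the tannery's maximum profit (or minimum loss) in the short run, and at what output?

AVC = 103 - 18y + y^2 has its minimum $22 at y = 9; price $43 clears that bar, so the firm operates.
MC = 103 - 36y + 3y^2. Setting P = MC and taking the root on the rising branch gives y* = 10.
TR = 43·10 = 430. TC = 463 + 230 = 693. Profit = 430 − 693 = -$263.
By producing, the firm covers all variable cost plus $200 of fixed cost; shutting down would lose the full $463.

Profit = -$263 at y = 10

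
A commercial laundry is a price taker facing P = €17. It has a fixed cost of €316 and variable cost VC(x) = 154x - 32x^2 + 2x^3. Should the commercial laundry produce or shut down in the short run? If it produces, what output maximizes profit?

Strip out fixed cost: VC = 154x - 32x^2 + 2x^3. Then AVC = 154 - 32x + 2x^2 and MC = 154 - 64x + 6x^2.
The AVC parabola has its vertex at x = 32/4 = 8, where AVC = 154 - 32·8 + 2·8^2 = €26.
With P < min AVC (€17 < €26), every unit sold adds to the loss.
Shutting down limits the loss to fixed cost, €316.

Shut down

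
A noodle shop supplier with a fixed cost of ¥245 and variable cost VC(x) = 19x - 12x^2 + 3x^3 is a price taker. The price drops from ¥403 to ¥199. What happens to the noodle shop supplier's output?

Output falls from 8 to 6

AVC = 19 - 12x + 3x^2, minimized at x = 2 where min AVC = ¥7. MC = 19 - 24x + 9x^2.
At P = ¥403 ≥ min AVC, set P = MC on the rising branch: x = 8.
At P = ¥199 ≥ min AVC, set P = MC: x = 6. The firm stays open but cuts output.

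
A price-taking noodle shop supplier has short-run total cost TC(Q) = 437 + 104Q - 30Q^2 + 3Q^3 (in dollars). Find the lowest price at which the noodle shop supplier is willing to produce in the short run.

Short-run supply begins at min AVC. From VC = 104Q - 30Q^2 + 3Q^3, AVC = 104 - 30Q + 3Q^2.
dAVC/dQ = -30 + 6Q = 0 gives Q = 5. min AVC = 104 - 30·5 + 3·5^2 = 29.
The firm shuts down for any P below $29.

$29 per unit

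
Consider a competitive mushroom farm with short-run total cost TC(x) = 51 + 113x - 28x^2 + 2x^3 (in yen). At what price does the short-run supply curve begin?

¥15 per unit

The firm shuts down when price falls below the minimum of average variable cost. AVC = VC/x = 113 - 28x + 2x^2.
dAVC/dx = -28 + 4x = 0 gives x = 7. min AVC = 113 - 28·7 + 2·7^2 = 15.
The firm shuts down for any P below ¥15.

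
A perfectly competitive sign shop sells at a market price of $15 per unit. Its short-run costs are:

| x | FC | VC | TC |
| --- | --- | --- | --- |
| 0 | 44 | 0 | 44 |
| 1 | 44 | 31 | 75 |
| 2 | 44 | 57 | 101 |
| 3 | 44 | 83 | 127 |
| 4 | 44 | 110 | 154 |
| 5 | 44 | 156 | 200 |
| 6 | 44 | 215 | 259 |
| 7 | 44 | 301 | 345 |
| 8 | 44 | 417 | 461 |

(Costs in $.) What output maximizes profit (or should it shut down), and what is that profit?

Tabulate TR − TC: x=0: -44; x=1: -60; x=2: -71; x=3: -82; x=4: -94; x=5: -125; x=6: -169; x=7: -240; x=8: -341.
Profit is highest at x = 0. Equivalently, the lowest AVC in the table is 110/4 ≈ $27.50 at x = 4, and P = $15 falls below it — price never covers variable cost, so the firm shuts down and loses only its fixed cost.

x = 0 (shut down); profit = -$44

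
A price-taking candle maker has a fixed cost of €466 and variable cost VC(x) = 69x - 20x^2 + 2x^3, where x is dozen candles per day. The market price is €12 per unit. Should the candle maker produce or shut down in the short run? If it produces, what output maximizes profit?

Shut down

Strip out fixed cost: VC = 69x - 20x^2 + 2x^3. Then AVC = 69 - 20x + 2x^2 and MC = 69 - 40x + 6x^2.
The AVC parabola has its vertex at x = 20/4 = 5, where AVC = 69 - 20·5 + 2·5^2 = €19.
With P < min AVC (€12 < €19), every unit sold adds to the loss.
The firm minimizes its loss by shutting down and losing only its fixed cost of €466.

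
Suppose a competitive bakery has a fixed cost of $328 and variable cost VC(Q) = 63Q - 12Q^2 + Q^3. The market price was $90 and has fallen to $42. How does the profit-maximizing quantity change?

MC = 63 - 24Q + 3Q^2; the shutdown threshold is min AVC = $27 (at Q = 6).
With P = $90 above the shutdown price, P = MC gives Q = 9.
At P = $42 ≥ min AVC, set P = MC: Q = 7. The firm stays open but cuts output.

Output falls from 9 to 7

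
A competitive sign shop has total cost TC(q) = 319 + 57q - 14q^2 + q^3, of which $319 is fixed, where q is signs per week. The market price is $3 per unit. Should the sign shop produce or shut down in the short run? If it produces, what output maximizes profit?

From TC, MC = TC'(q) = 57 - 28q + 3q^2 and AVC = VC/q = 57 - 14q + q^2.
AVC hits its minimum where MC = AVC, at q = 7, giving min AVC = 57 - 14·7 + 7^2 = $8.
With P < min AVC ($3 < $8), every unit sold adds to the loss.
The firm minimizes its loss by shutting down and losing only its fixed cost of $319.

Shut down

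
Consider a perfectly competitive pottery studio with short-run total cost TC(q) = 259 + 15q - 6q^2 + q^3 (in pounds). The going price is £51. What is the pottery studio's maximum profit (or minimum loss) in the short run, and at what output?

AVC = 15 - 6q + q^2 has its minimum £6 at q = 3; price £51 clears that bar, so the firm operates.
With MC = 15 - 12q + 3q^2, P = MC on the upward-sloping part at q* = 6.
TR = 51·6 = 306. TC = 259 + 90 = 349. Profit = 306 − 349 = -£43.
Shutting down would mean losing the fixed cost of £259, so operating at a loss of £43 is better by £216.

Profit = -£43 at q = 6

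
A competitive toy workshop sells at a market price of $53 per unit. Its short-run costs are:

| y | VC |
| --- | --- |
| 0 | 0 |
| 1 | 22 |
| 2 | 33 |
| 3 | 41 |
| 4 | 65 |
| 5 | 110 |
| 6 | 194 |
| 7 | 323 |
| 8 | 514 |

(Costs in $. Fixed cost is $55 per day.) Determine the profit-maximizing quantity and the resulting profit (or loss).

y = 5; profit = $100

Tabulate TR − TC: y=0: -55; y=1: -24; y=2: 18; y=3: 63; y=4: 92; y=5: 100; y=6: 69; y=7: -7; y=8: -145.
Profit is maximized at y = 5. AVC there is 110/5 = $22 ≤ P, so producing beats shutting down (which would give -$55).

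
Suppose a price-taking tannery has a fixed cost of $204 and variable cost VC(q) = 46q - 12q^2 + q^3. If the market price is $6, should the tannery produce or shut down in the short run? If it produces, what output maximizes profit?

Variable cost is VC = 46q - 12q^2 + q^3, so AVC = VC/q = 46 - 12q + q^2 and MC = dTC/dq = 46 - 24q + 3q^2.
AVC is minimized where dAVC/dq = -12 + 2q = 0, at q = 6; min AVC = 46 - 12·6 + 6^2 = $10.
P = $6 lies below min AVC = $10; no output level covers variable cost.
The firm minimizes its loss by shutting down and losing only its fixed cost of $204.

Shut down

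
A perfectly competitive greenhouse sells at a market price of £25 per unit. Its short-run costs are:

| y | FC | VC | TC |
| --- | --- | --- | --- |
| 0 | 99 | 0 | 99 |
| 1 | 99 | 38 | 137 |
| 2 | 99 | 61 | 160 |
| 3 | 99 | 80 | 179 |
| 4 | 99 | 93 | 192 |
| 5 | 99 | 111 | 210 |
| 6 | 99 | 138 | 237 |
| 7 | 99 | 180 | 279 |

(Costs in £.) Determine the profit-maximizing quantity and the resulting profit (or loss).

y = 5; profit = -£85

Tabulate TR − TC: y=0: -99; y=1: -112; y=2: -110; y=3: -104; y=4: -92; y=5: -85; y=6: -87; y=7: -104.
Profit is maximized at y = 5. AVC there is 111/5 = £22.20 ≤ P, so producing beats shutting down (which would give -£99).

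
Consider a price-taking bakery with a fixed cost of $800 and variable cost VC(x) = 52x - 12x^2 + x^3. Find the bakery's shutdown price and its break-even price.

AVC = 52 - 12x + x^2; minimized at x = 6, giving min AVC = $16. That is the shutdown price.
ATC = 800/x + 52 - 12x + x^2. Setting dATC/dx = −800/x^2 − 12 + 2x = 0 gives x = 10 (since 2·10^3 − 12·10^2 = 800).
min ATC = 800/10 + 52 − 12·10 + 10^2 = $112. That is the break-even price.
Between these two prices the firm operates at a loss; above $112 it earns a profit.

Shutdown price = $16; break-even price = $112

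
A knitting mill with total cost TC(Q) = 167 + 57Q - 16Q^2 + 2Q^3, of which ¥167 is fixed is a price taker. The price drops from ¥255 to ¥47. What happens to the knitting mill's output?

MC = 57 - 32Q + 6Q^2; the shutdown threshold is min AVC = ¥25 (at Q = 4).
With P = ¥255 above the shutdown price, P = MC gives Q = 9.
At P = ¥47 ≥ min AVC, set P = MC: Q = 5. The firm stays open but cuts output.

Output falls from 9 to 5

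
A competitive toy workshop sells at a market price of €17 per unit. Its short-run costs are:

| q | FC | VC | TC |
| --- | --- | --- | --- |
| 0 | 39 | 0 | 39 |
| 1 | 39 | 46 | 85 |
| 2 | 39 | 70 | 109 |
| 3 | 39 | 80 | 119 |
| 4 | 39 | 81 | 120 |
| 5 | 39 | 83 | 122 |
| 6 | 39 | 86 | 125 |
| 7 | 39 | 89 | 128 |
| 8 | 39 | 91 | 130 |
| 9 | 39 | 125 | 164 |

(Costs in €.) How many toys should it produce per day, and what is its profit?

Tabulate TR − TC: q=0: -39; q=1: -68; q=2: -75; q=3: -68; q=4: -52; q=5: -37; q=6: -23; q=7: -9; q=8: 6; q=9: -11.
Profit is maximized at q = 8. AVC there is 91/8 = €11.38 ≤ P, so producing beats shutting down (which would give -€39).

q = 8; profit = €6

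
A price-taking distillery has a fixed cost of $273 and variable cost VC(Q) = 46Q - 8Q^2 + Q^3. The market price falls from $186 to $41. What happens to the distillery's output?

MC = 46 - 16Q + 3Q^2; the shutdown threshold is min AVC = $30 (at Q = 4).
At P = $186 ≥ min AVC, set P = MC on the rising branch: Q = 10.
At P = $41 ≥ min AVC, set P = MC: Q = 5. The firm stays open but cuts output.

Output falls from 10 to 5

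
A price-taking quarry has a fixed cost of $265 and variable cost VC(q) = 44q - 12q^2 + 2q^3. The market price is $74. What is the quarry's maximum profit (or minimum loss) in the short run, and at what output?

AVC = 44 - 12q + 2q^2 has its minimum $26 at q = 3; price $74 clears that bar, so the firm operates.
With MC = 44 - 24q + 6q^2, P = MC on the upward-sloping part at q* = 5.
TR = 74·5 = 370. TC = 265 + 170 = 435. Profit = 370 − 435 = -$65.
Shutting down would mean losing the fixed cost of $265, so operating at a loss of $65 is better by $200.

Profit = -$65 at q = 5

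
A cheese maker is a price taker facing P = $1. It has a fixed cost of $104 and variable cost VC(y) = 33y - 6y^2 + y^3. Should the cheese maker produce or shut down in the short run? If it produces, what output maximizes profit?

Strip out fixed cost: VC = 33y - 6y^2 + y^3. Then AVC = 33 - 6y + y^2 and MC = 33 - 12y + 3y^2.
AVC hits its minimum where MC = AVC, at y = 3, giving min AVC = 33 - 6·3 + 3^2 = $24.
With P < min AVC ($1 < $24), every unit sold adds to the loss.
Shutting down limits the loss to fixed cost, $104.

Shut down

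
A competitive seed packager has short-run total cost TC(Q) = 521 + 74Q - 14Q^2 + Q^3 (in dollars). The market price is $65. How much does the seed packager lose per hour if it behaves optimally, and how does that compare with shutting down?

AVC = 74 - 14Q + Q^2 has its minimum $25 at Q = 7; price $65 clears that bar, so the firm operates.
MC = 74 - 28Q + 3Q^2. Setting P = MC and taking the root on the rising branch gives Q* = 9.
TR = 65·9 = 585. TC = 521 + 261 = 782. Profit = 585 − 782 = -$197.
By producing, the firm covers all variable cost plus $324 of fixed cost; shutting down would lose the full $521.

Profit = -$197 at Q = 9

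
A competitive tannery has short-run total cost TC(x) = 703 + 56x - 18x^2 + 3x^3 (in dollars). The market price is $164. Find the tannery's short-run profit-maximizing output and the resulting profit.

AVC = 56 - 18x + 3x^2 has its minimum $29 at x = 3; price $164 clears that bar, so the firm operates.
With MC = 56 - 36x + 9x^2, P = MC on the upward-sloping part at x* = 6.
TR = 164·6 = 984. TC = 703 + 336 = 1039. Profit = 984 − 1039 = -$55.
By producing, the firm covers all variable cost plus $648 of fixed cost; shutting down would lose the full $703.

Profit = -$55 at x = 6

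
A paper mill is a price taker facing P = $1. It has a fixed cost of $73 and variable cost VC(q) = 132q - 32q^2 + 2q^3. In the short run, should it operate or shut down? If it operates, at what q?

Variable cost is VC = 132q - 32q^2 + 2q^3, so AVC = VC/q = 132 - 32q + 2q^2 and MC = dTC/dq = 132 - 64q + 6q^2.
AVC is minimized where dAVC/dq = -32 + 4q = 0, at q = 8; min AVC = 132 - 32·8 + 2·8^2 = $4.
P = $1 lies below min AVC = $4; no output level covers variable cost.
The firm minimizes its loss by shutting down and losing only its fixed cost of $73.

Shut down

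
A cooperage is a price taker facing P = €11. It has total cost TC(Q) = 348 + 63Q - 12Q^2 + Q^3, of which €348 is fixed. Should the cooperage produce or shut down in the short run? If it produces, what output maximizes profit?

Shut down

Variable cost is VC = 63Q - 12Q^2 + Q^3, so AVC = VC/Q = 63 - 12Q + Q^2 and MC = dTC/dQ = 63 - 24Q + 3Q^2.
The AVC parabola has its vertex at Q = 12/2 = 6, where AVC = 63 - 12·6 + 6^2 = €27.
With P < min AVC (€11 < €27), every unit sold adds to the loss.
The firm minimizes its loss by shutting down and losing only its fixed cost of €348.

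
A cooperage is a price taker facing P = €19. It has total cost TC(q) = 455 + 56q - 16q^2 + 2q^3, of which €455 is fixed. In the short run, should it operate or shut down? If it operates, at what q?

Shut down

From TC, MC = TC'(q) = 56 - 32q + 6q^2 and AVC = VC/q = 56 - 16q + 2q^2.
AVC is minimized where dAVC/dq = -16 + 4q = 0, at q = 4; min AVC = 56 - 16·4 + 2·4^2 = €24.
With P < min AVC (€19 < €24), every unit sold adds to the loss.
Best response: produce nothing and absorb the €455 fixed cost.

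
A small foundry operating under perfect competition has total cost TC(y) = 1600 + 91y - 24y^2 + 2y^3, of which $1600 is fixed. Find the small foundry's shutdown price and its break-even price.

Shutdown price = min AVC. AVC = 91 - 24y + 2y^2, with vertex at y = 6 and minimum $19.
ATC = 1600/y + 91 - 24y + 2y^2. Setting dATC/dy = −1600/y^2 − 24 + 4y = 0 gives y = 10 (since 4·10^3 − 24·10^2 = 1600).
min ATC = 1600/10 + 91 − 24·10 + 2·10^2 = $211. That is the break-even price.
For $19 ≤ P < $211 the firm produces at a loss; below $19 it shuts down.

Shutdown price = $19; break-even price = $211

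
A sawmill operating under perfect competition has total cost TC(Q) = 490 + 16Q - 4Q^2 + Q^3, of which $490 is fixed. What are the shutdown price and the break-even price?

Shutdown price = min AVC. AVC = 16 - 4Q + Q^2, with vertex at Q = 2 and minimum $12.
ATC = 490/Q + 16 - 4Q + Q^2. Setting dATC/dQ = −490/Q^2 − 4 + 2Q = 0 gives Q = 7 (since 2·7^3 − 4·7^2 = 490).
min ATC = 490/7 + 16 − 4·7 + 7^2 = $107. That is the break-even price.
Between these two prices the firm operates at a loss; above $107 it earns a profit.

Shutdown price = $12; break-even price = $107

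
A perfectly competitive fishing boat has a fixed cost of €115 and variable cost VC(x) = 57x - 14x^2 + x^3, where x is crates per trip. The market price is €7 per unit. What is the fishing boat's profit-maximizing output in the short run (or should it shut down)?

Shut down

From TC, MC = TC'(x) = 57 - 28x + 3x^2 and AVC = VC/x = 57 - 14x + x^2.
AVC is minimized where dAVC/dx = -14 + 2x = 0, at x = 7; min AVC = 57 - 14·7 + 7^2 = €8.
Since P = €7 < min AVC = €8, price fails to cover variable cost at any output.
Shutting down limits the loss to fixed cost, €115.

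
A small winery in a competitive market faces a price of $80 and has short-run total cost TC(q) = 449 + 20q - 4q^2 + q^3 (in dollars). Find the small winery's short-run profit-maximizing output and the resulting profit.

AVC = 20 - 4q + q^2 has its minimum $16 at q = 2; price $80 clears that bar, so the firm operates.
MC = 20 - 8q + 3q^2. Setting P = MC and taking the root on the rising branch gives q* = 6.
TR = 80·6 = 480. TC = 449 + 192 = 641. Profit = 480 − 641 = -$161.
Shutting down would mean losing the fixed cost of $449, so operating at a loss of $161 is better by $288.

Profit = -$161 at q = 6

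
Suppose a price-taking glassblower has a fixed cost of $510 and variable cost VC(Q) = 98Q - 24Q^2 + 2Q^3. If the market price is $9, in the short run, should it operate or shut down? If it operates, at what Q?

Shut down

From TC, MC = TC'(Q) = 98 - 48Q + 6Q^2 and AVC = VC/Q = 98 - 24Q + 2Q^2.
AVC is minimized where dAVC/dQ = -24 + 4Q = 0, at Q = 6; min AVC = 98 - 24·6 + 2·6^2 = $26.
P = $9 lies below min AVC = $26; no output level covers variable cost.
The firm minimizes its loss by shutting down and losing only its fixed cost of $510.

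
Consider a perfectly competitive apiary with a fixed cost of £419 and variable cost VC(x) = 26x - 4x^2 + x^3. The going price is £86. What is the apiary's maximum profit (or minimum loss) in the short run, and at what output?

AVC = 26 - 4x + x^2 has its minimum £22 at x = 2; price £86 clears that bar, so the firm operates.
MC = 26 - 8x + 3x^2. Setting P = MC and taking the root on the rising branch gives x* = 6.
TR = 86·6 = 516. TC = 419 + 228 = 647. Profit = 516 − 647 = -£131.
Shutting down would mean losing the fixed cost of £419, so operating at a loss of £131 is better by £288.

Profit = -£131 at x = 6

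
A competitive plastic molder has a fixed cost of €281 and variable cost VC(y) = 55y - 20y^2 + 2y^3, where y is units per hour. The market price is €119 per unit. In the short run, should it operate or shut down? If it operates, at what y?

Variable cost is VC = 55y - 20y^2 + 2y^3, so AVC = VC/y = 55 - 20y + 2y^2 and MC = dTC/dy = 55 - 40y + 6y^2.
The AVC parabola has its vertex at y = 20/4 = 5, where AVC = 55 - 20·5 + 2·5^2 = €5.
P = €119 exceeds min AVC = €5, so the firm stays open.
P = MC gives -64 - 40y + 6y^2 = 0, with roots -4/3 and 8. Take the larger (rising MC): y* = 8.
Check: AVC at y = 8 is €23 ≤ P, so revenue covers variable cost.
Profit = P·y − TC = 119·8 − 465 = €487.

Produce at y = 8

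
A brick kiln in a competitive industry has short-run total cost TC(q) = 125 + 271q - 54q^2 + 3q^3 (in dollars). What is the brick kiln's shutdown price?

Short-run supply begins at min AVC. From VC = 271q - 54q^2 + 3q^3, AVC = 271 - 54q + 3q^2.
dAVC/dq = -54 + 6q = 0 gives q = 9. min AVC = 271 - 54·9 + 3·9^2 = 28.
For P < $28 the firm produces nothing.

$28 per unit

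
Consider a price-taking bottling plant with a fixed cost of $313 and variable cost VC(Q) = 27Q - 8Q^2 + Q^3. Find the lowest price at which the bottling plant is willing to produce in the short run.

$11 per unit

The shutdown price is the minimum of AVC. VC = 27Q - 8Q^2 + Q^3, so AVC = 27 - 8Q + Q^2.
dAVC/dQ = -8 + 2Q = 0 gives Q = 4. min AVC = 27 - 8·4 + 4^2 = 11.
For P < $11 the firm produces nothing.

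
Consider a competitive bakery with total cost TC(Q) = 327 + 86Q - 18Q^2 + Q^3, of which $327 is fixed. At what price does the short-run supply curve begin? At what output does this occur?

$5 per unit, at Q = 9

The firm shuts down when price falls below the minimum of average variable cost. AVC = VC/Q = 86 - 18Q + Q^2.
At the minimum of AVC, MC = AVC. MC = 86 - 36Q + 3Q^2; setting MC = AVC gives 2Q^2 - 18Q = 0, so Q = 9. min AVC = 5.
The firm shuts down for any P below $5.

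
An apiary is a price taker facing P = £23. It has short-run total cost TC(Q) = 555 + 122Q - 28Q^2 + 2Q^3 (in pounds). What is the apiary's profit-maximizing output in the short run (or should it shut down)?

Shut down

Strip out fixed cost: VC = 122Q - 28Q^2 + 2Q^3. Then AVC = 122 - 28Q + 2Q^2 and MC = 122 - 56Q + 6Q^2.
The AVC parabola has its vertex at Q = 28/4 = 7, where AVC = 122 - 28·7 + 2·7^2 = £24.
With P < min AVC (£23 < £24), every unit sold adds to the loss.
Shutting down limits the loss to fixed cost, £555.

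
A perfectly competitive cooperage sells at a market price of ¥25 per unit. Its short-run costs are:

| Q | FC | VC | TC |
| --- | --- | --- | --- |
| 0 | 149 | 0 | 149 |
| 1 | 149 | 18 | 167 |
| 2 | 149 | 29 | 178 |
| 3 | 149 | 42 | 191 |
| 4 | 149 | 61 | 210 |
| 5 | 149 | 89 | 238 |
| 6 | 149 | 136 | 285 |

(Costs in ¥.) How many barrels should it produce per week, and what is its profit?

Profit at each row (π = 25Q − TC): Q=0: -149; Q=1: -142; Q=2: -128; Q=3: -116; Q=4: -110; Q=5: -113; Q=6: -135.
Profit is maximized at Q = 4. AVC there is 61/4 = ¥15.25 ≤ P, so producing beats shutting down (which would give -¥149).

Q = 4; profit = -¥110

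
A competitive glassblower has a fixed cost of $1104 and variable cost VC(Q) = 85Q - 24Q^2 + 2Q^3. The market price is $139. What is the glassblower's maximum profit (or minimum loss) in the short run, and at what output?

AVC = 85 - 24Q + 2Q^2 has its minimum $13 at Q = 6; price $139 clears that bar, so the firm operates.
With MC = 85 - 48Q + 6Q^2, P = MC on the upward-sloping part at Q* = 9.
TR = 139·9 = 1251. TC = 1104 + 279 = 1383. Profit = 1251 − 1383 = -$132.
Shutting down would mean losing the fixed cost of $1104, so operating at a loss of $132 is better by $972.

Profit = -$132 at Q = 9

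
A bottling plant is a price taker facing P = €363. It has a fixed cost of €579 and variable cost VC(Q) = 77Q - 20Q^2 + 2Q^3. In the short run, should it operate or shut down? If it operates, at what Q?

From TC, MC = TC'(Q) = 77 - 40Q + 6Q^2 and AVC = VC/Q = 77 - 20Q + 2Q^2.
AVC is minimized where dAVC/dQ = -20 + 4Q = 0, at Q = 5; min AVC = 77 - 20·5 + 2·5^2 = €27.
P = €363 exceeds min AVC = €27, so the firm stays open.
Set P = MC: 363 = 77 - 40Q + 6Q^2 → -286 - 40Q + 6Q^2 = 0. The roots are Q = -13/3 and Q = 11; the profit-maximizing output is on the rising part of MC, so Q* = 11.
Check: AVC at Q = 11 is €99 ≤ P, so revenue covers variable cost.
Profit = P·Q − TC = 363·11 − 1668 = €2325.

Produce at Q = 11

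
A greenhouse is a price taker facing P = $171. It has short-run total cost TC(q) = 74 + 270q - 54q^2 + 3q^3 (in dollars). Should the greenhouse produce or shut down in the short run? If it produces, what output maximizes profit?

Produce at q = 11

From TC, MC = TC'(q) = 270 - 108q + 9q^2 and AVC = VC/q = 270 - 54q + 3q^2.
AVC is minimized where dAVC/dq = -54 + 6q = 0, at q = 9; min AVC = 270 - 54·9 + 3·9^2 = $27.
P = $171 exceeds min AVC = $27, so the firm stays open.
Set P = MC: 171 = 270 - 108q + 9q^2 → 99 - 108q + 9q^2 = 0. The roots are q = 1 and q = 11; the profit-maximizing output is on the rising part of MC, so q* = 11.
Check: AVC at q = 11 is $39 ≤ P, so revenue covers variable cost.
Profit = P·q − TC = 171·11 − 503 = $1378.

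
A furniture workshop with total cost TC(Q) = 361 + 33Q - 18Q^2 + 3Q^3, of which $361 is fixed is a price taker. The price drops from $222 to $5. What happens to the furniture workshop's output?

Output falls from 7 to 0 (the firm shuts down)

MC = 33 - 36Q + 9Q^2; the shutdown threshold is min AVC = $6 (at Q = 3).
With P = $222 above the shutdown price, P = MC gives Q = 7.
At P = $5 < min AVC = $6, price no longer covers variable cost at any output, so the firm shuts down: Q = 0.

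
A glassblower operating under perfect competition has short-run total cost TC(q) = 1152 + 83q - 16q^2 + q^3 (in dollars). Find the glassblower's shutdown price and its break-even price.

Shutdown price = min AVC. AVC = 83 - 16q + q^2, with vertex at q = 8 and minimum $19.
ATC = 1152/q + 83 - 16q + q^2. Setting dATC/dq = −1152/q^2 − 16 + 2q = 0 gives q = 12 (since 2·12^3 − 16·12^2 = 1152).
min ATC = 1152/12 + 83 − 16·12 + 12^2 = $131. That is the break-even price.
For $19 ≤ P < $131 the firm produces at a loss; below $19 it shuts down.

Shutdown price = $19; break-even price = $131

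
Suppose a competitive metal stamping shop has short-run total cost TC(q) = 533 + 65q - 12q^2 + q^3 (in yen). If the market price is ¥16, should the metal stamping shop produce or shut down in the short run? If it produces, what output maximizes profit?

From TC, MC = TC'(q) = 65 - 24q + 3q^2 and AVC = VC/q = 65 - 12q + q^2.
AVC is minimized where dAVC/dq = -12 + 2q = 0, at q = 6; min AVC = 65 - 12·6 + 6^2 = ¥29.
Since P = ¥16 < min AVC = ¥29, price fails to cover variable cost at any output.
Best response: produce nothing and absorb the ¥533 fixed cost.

Shut down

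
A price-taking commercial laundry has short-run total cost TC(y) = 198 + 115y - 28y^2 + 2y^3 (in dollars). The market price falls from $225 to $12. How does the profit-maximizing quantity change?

MC = 115 - 56y + 6y^2; the shutdown threshold is min AVC = $17 (at y = 7).
At P = $225 ≥ min AVC, set P = MC on the rising branch: y = 11.
At P = $12 < min AVC = $17, price no longer covers variable cost at any output, so the firm shuts down: y = 0.

Output falls from 11 to 0 (the firm shuts down)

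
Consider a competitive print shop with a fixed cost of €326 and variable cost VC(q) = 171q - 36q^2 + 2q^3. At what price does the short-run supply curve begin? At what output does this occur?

€9 per unit, at q = 9

Short-run supply begins at min AVC. From VC = 171q - 36q^2 + 2q^3, AVC = 171 - 36q + 2q^2.
At the minimum of AVC, MC = AVC. MC = 171 - 72q + 6q^2; setting MC = AVC gives 4q^2 - 36q = 0, so q = 9. min AVC = 9.
So the shutdown price is €9.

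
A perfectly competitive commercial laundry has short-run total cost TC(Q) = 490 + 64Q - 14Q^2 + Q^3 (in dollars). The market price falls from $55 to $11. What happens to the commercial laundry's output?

AVC = 64 - 14Q + Q^2, minimized at Q = 7 where min AVC = $15. MC = 64 - 28Q + 3Q^2.
At P = $55 ≥ min AVC, set P = MC on the rising branch: Q = 9.
At P = $11 < min AVC = $15, price no longer covers variable cost at any output, so the firm shuts down: Q = 0.

Output falls from 9 to 0 (the firm shuts down)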